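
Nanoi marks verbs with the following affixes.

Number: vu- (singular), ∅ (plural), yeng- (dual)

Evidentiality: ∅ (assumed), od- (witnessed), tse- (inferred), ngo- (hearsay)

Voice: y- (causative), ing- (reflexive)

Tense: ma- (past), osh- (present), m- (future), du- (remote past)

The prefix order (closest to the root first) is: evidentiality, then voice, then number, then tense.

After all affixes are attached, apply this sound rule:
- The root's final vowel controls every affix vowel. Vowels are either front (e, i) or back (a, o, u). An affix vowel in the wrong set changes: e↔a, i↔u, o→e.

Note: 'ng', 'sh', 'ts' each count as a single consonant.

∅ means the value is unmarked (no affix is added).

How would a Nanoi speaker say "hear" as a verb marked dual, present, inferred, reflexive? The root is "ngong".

oshyangungtsangong

Attach evidentiality inferred tse- → tsengong.
Attach voice reflexive ing- → ingtsengong.
Attach number dual yeng- → yengingtsengong.
Attach tense present osh- → oshyengingtsengong.
Apply vowel harmony: oshyengingtsengong → oshyangungtsangong.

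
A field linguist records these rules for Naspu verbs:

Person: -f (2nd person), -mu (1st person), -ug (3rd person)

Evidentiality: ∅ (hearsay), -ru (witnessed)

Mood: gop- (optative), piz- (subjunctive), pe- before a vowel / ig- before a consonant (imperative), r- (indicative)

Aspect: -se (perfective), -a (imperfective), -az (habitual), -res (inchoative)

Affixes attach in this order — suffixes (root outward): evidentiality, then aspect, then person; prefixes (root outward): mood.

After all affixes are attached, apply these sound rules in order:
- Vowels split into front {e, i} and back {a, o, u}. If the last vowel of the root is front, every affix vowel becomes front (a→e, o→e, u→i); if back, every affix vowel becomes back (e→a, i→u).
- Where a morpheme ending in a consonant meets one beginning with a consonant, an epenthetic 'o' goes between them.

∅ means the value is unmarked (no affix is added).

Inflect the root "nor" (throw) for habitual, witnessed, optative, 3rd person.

goponororuazug

Attach mood optative gop- → gopnor.
Attach evidentiality witnessed -ru → gopnorru.
Attach aspect habitual -az → gopnorruaz.
Attach person 3rd person -ug → gopnorruazug.
Vowel harmony: no change.
Apply epenthesis: gopnorruazug → goponororuazug.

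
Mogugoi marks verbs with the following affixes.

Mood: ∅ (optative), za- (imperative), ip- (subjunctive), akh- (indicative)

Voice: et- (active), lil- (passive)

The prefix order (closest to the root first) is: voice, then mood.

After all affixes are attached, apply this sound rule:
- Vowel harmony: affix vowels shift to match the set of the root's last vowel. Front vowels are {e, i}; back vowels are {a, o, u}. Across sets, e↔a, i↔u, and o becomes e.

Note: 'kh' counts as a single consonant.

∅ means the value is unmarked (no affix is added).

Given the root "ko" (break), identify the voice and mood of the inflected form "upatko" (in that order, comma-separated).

Segment: ip-et-ko.
voice: et- → active.
mood: ip- → subjunctive.

active, subjunctive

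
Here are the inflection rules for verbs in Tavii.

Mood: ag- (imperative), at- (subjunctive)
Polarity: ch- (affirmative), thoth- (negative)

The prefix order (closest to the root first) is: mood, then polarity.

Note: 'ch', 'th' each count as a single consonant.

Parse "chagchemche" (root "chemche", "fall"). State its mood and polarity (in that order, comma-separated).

Segment: ch-ag-chemche.
mood: ag- → imperative.
polarity: ch- → affirmative.

imperative, affirmative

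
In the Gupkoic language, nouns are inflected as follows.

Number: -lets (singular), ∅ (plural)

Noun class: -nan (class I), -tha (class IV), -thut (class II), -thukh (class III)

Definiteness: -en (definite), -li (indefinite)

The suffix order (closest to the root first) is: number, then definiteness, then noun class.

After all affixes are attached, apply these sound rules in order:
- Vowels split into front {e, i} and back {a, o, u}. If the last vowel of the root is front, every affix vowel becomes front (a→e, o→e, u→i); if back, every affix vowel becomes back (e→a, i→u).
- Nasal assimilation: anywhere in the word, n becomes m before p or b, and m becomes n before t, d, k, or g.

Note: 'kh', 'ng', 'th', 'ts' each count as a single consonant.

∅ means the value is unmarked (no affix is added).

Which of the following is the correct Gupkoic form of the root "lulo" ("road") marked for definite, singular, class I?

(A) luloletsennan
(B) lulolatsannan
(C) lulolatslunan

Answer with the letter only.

Attach number singular -lets → lulolets.
Attach definiteness definite -en → luloletsen.
Attach noun class class I -nan → luloletsennan.
Apply vowel harmony: luloletsennan → lulolatsannan.
Nasal assimilation: no change.
So the correct form is lulolatsannan, option (B).
(A) luloletsennan is wrong: it fails to apply the sound rule(s).
(C) lulolatslunan is wrong: it uses indefinite instead of definite for definiteness.

B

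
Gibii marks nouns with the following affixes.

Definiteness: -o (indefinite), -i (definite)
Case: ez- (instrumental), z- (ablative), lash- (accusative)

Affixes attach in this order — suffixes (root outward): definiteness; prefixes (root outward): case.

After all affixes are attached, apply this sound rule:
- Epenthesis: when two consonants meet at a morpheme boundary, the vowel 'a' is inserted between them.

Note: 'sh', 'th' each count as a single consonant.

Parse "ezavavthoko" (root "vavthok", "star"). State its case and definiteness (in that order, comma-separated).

instrumental, indefinite

Segment: ez-vavthok-o.
case: ez- → instrumental.
definiteness: -o → indefinite.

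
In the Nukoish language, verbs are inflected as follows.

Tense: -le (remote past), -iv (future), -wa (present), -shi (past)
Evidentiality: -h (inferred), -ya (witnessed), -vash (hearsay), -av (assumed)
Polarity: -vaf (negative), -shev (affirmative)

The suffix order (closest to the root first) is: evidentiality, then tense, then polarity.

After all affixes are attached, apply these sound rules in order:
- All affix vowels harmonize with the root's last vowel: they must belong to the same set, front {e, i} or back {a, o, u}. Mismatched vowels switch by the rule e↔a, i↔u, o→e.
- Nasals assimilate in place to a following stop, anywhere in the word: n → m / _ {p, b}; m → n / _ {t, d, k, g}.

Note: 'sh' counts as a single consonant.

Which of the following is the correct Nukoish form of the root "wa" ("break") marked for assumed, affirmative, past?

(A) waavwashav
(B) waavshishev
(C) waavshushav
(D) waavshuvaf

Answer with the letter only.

C

Attach evidentiality assumed -av → waav.
Attach tense past -shi → waavshi.
Attach polarity affirmative -shev → waavshishev.
Apply vowel harmony: waavshishev → waavshushav.
Nasal assimilation: no change.
So the correct form is waavshushav, option (C).
(D) waavshuvaf is wrong: it uses negative instead of affirmative for polarity.
(B) waavshishev is wrong: it fails to apply the sound rule(s).
(A) waavwashav is wrong: it uses present instead of past for tense.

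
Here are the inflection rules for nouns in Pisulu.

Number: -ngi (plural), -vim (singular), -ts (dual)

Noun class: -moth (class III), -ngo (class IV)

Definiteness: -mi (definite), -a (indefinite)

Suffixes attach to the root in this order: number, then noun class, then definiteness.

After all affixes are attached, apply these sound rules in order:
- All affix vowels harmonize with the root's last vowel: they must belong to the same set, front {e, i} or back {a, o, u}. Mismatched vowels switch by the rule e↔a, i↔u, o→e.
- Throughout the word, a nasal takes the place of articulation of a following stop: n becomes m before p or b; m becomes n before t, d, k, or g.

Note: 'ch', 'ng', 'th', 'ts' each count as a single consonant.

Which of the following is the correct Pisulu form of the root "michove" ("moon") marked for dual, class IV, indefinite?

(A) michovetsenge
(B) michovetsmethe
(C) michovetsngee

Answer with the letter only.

Attach number dual -ts → michovets.
Attach noun class class IV -ngo → michovetsngo.
Attach definiteness indefinite -a → michovetsngoa.
Apply vowel harmony: michovetsngoa → michovetsngee.
Nasal assimilation: no change.
So the correct form is michovetsngee, option (C).
(A) michovetsenge is wrong: it has the affixes in the wrong order.
(B) michovetsmethe is wrong: it uses class III instead of class IV for noun class.

C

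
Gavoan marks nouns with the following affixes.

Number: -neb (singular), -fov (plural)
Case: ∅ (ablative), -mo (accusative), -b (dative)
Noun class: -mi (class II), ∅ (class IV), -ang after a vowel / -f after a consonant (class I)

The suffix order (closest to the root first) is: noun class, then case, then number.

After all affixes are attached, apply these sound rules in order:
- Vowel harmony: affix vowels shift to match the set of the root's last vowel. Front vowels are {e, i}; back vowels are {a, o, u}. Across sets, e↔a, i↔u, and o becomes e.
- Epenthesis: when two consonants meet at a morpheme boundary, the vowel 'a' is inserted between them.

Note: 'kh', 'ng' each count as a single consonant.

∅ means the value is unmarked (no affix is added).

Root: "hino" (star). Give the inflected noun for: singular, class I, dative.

Attach noun class class I -ang (after vowel 'o') → hinoang.
Attach case dative -b → hinoangb.
Attach number singular -neb → hinoangbneb.
Apply vowel harmony: hinoangbneb → hinoangbnab.
Apply epenthesis: hinoangbnab → hinoangabanab.

hinoangabanab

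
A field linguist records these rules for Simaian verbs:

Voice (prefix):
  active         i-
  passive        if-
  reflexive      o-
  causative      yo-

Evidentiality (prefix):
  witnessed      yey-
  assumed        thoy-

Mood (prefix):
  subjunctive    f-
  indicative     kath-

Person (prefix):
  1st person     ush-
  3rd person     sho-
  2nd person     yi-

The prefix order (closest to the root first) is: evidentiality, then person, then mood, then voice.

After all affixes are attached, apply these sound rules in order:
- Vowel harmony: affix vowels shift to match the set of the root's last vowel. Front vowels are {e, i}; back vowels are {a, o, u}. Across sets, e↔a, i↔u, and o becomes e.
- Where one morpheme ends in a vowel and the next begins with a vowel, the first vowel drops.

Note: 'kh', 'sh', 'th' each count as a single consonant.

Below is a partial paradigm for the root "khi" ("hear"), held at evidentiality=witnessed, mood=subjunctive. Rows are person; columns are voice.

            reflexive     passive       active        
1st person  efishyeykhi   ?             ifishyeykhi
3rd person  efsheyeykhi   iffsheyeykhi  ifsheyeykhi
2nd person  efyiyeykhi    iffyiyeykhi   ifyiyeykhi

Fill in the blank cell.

iffishyeykhi

Attach evidentiality witnessed yey- → yeykhi.
Attach person 1st person ush- → ushyeykhi.
Attach mood subjunctive f- → fushyeykhi.
Attach voice passive if- → iffushyeykhi.
Apply vowel harmony: iffushyeykhi → iffishyeykhi.
Vowel deletion: no change.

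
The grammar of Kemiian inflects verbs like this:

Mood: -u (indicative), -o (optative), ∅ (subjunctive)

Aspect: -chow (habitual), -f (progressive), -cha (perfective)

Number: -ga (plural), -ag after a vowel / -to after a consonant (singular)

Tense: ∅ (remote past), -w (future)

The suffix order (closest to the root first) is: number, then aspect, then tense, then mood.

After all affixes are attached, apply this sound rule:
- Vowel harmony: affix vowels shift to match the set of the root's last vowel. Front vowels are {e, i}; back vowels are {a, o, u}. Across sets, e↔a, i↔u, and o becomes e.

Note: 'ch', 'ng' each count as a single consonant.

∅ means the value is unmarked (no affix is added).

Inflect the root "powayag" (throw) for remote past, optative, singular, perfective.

powayagtochao

Attach number singular -to (after consonant 'g') → powayagto.
Attach aspect perfective -cha → powayagtocha.
tense = remote past: zero marking, form stays powayagtocha.
Attach mood optative -o → powayagtochao.
Vowel harmony: no change.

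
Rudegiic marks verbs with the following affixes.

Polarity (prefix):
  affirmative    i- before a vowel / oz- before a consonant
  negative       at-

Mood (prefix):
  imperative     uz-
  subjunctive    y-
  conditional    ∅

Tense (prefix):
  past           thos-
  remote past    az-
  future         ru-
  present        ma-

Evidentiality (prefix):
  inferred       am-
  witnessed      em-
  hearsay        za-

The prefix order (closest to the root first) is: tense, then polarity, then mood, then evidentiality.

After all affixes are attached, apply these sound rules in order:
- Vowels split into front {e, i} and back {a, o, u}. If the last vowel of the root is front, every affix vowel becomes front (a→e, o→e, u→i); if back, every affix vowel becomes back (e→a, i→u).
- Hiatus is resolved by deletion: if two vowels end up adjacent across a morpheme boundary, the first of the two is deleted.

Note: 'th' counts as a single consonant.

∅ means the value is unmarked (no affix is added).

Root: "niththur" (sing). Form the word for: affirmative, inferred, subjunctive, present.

amyozmaniththur

Attach tense present ma- → maniththur.
Attach polarity affirmative oz- (before consonant 'm') → ozmaniththur.
Attach mood subjunctive y- → yozmaniththur.
Attach evidentiality inferred am- → amyozmaniththur.
Vowel harmony: no change.
Vowel deletion: no change.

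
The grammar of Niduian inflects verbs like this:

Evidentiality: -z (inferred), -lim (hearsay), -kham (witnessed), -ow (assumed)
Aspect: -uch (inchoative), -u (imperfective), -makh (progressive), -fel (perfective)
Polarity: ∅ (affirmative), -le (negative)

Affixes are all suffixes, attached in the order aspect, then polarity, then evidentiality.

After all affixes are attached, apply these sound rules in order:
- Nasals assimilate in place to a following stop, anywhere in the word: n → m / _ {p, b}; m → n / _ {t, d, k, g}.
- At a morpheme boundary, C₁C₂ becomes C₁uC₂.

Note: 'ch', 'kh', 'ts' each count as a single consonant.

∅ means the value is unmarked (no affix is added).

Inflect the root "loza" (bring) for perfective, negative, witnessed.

lozafelulekham

Attach aspect perfective -fel → lozafel.
Attach polarity negative -le → lozafelle.
Attach evidentiality witnessed -kham → lozafellekham.
Nasal assimilation: no change.
Apply epenthesis: lozafellekham → lozafelulekham.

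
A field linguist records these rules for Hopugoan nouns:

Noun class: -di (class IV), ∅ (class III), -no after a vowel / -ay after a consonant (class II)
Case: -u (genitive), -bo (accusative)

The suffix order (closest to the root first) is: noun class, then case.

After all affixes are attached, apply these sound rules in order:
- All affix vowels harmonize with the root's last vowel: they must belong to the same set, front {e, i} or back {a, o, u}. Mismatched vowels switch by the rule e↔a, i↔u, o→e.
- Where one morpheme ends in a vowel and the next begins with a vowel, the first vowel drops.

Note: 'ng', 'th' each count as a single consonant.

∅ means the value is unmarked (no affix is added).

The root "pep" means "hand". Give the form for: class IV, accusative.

Attach noun class class IV -di → pepdi.
Attach case accusative -bo → pepdibo.
Apply vowel harmony: pepdibo → pepdibe.
Vowel deletion: no change.

pepdibe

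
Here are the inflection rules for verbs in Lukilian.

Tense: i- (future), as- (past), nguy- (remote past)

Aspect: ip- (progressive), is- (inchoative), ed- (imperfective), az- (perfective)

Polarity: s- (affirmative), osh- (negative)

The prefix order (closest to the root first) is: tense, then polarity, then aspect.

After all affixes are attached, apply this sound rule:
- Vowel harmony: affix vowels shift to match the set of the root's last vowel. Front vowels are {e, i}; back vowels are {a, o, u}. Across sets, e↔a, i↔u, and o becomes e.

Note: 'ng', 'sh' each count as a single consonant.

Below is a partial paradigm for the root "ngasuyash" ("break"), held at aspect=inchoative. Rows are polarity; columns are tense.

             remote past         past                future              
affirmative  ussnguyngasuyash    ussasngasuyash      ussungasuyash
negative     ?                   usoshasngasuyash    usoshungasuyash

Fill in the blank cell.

Attach tense remote past nguy- → nguyngasuyash.
Attach polarity negative osh- → oshnguyngasuyash.
Attach aspect inchoative is- → isoshnguyngasuyash.
Apply vowel harmony: isoshnguyngasuyash → usoshnguyngasuyash.

usoshnguyngasuyash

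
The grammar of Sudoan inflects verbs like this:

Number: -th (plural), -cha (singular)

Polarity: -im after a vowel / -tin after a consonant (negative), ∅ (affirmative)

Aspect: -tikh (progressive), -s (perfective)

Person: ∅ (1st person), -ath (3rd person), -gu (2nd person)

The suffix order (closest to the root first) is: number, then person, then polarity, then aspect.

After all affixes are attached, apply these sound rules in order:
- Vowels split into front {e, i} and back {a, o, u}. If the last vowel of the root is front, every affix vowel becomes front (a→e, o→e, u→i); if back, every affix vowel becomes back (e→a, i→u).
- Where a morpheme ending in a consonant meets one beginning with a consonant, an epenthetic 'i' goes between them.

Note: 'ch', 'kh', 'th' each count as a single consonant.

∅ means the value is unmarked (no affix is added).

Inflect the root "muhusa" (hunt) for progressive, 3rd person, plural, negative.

Attach number plural -th → muhusath.
Attach person 3rd person -ath → muhusathath.
Attach polarity negative -tin (after consonant 'th') → muhusathathtin.
Attach aspect progressive -tikh → muhusathathtintikh.
Apply vowel harmony: muhusathathtintikh → muhusathathtuntukh.
Apply epenthesis: muhusathathtuntukh → muhusathathitunitukh.

muhusathathitunitukh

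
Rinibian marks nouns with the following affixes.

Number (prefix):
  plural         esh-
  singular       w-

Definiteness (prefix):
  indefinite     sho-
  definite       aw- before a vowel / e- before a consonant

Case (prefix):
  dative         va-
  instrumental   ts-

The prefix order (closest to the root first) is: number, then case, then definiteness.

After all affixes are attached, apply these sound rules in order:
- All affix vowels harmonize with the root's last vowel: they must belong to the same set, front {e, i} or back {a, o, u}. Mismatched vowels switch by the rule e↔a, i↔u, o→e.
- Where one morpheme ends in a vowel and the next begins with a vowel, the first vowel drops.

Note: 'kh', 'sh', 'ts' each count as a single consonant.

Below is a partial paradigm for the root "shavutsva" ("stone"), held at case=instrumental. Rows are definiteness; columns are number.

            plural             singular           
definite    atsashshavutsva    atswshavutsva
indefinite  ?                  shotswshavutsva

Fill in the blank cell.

Attach number plural esh- → eshshavutsva.
Attach case instrumental ts- → tseshshavutsva.
Attach definiteness indefinite sho- → shotseshshavutsva.
Apply vowel harmony: shotseshshavutsva → shotsashshavutsva.
Vowel deletion: no change.

shotsashshavutsva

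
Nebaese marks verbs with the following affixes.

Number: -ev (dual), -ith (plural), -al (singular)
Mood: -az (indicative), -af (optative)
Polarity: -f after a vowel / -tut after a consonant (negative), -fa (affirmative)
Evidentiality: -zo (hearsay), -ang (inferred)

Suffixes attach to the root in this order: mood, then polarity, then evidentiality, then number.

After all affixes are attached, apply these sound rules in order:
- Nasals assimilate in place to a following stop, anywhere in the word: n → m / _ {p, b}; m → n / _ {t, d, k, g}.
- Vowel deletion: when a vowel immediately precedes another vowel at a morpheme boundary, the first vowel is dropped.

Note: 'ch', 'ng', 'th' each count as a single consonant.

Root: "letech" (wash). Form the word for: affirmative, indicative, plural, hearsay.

Attach mood indicative -az → letechaz.
Attach polarity affirmative -fa → letechazfa.
Attach evidentiality hearsay -zo → letechazfazo.
Attach number plural -ith → letechazfazoith.
Nasal assimilation: no change.
Apply vowel deletion: letechazfazoith → letechazfazith.

letechazfazith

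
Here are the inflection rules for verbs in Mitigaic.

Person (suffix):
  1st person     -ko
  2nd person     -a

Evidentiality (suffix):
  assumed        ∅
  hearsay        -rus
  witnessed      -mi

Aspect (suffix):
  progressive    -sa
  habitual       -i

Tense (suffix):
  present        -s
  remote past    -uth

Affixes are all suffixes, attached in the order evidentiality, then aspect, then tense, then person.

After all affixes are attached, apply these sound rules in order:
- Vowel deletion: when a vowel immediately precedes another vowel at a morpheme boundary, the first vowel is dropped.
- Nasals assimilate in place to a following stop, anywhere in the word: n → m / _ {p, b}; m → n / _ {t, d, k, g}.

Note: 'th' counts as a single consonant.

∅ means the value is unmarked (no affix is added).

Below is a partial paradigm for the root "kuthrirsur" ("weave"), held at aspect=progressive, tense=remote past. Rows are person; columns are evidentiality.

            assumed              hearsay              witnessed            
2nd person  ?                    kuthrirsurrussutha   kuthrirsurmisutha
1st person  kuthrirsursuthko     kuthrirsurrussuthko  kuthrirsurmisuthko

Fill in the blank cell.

evidentiality = assumed: zero marking, form stays kuthrirsur.
Attach aspect progressive -sa → kuthrirsursa.
Attach tense remote past -uth → kuthrirsursauth.
Attach person 2nd person -a → kuthrirsursautha.
Apply vowel deletion: kuthrirsursautha → kuthrirsursutha.
Nasal assimilation: no change.

kuthrirsursutha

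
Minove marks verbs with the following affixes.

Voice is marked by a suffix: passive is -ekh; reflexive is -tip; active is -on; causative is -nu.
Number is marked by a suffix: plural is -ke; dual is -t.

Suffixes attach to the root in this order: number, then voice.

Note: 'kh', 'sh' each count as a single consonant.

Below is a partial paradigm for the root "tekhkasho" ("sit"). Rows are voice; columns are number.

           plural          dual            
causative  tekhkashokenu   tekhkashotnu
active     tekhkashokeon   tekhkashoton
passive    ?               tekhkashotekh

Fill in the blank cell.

Attach number plural -ke → tekhkashoke.
Attach voice passive -ekh → tekhkashokeekh.

tekhkashokeekh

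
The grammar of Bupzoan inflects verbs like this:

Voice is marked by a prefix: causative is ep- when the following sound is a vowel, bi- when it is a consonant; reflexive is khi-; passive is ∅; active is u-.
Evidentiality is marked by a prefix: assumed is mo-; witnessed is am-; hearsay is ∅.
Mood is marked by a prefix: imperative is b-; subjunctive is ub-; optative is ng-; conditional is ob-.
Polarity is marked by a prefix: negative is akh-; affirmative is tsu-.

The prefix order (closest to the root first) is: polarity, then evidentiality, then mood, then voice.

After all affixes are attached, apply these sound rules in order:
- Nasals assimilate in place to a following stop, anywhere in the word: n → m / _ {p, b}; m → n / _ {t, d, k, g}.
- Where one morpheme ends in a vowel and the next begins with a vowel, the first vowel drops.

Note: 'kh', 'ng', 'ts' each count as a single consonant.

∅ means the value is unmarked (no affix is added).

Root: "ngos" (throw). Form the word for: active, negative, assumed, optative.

ungmakhngos

Attach polarity negative akh- → akhngos.
Attach evidentiality assumed mo- → moakhngos.
Attach mood optative ng- → ngmoakhngos.
Attach voice active u- → ungmoakhngos.
Nasal assimilation: no change.
Apply vowel deletion: ungmoakhngos → ungmakhngos.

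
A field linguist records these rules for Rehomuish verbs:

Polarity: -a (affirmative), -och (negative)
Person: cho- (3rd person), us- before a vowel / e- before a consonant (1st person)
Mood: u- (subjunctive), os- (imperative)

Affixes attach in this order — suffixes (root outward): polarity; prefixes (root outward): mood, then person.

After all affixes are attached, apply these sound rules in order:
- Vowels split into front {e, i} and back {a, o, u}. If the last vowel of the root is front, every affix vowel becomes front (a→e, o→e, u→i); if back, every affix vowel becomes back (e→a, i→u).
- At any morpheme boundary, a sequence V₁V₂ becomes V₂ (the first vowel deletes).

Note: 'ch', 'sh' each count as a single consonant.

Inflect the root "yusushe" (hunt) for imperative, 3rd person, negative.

chesyusushech

Attach mood imperative os- → osyusushe.
Attach person 3rd person cho- → choosyusushe.
Attach polarity negative -och → choosyususheoch.
Apply vowel harmony: choosyususheoch → cheesyususheech.
Apply vowel deletion: cheesyususheech → chesyusushech.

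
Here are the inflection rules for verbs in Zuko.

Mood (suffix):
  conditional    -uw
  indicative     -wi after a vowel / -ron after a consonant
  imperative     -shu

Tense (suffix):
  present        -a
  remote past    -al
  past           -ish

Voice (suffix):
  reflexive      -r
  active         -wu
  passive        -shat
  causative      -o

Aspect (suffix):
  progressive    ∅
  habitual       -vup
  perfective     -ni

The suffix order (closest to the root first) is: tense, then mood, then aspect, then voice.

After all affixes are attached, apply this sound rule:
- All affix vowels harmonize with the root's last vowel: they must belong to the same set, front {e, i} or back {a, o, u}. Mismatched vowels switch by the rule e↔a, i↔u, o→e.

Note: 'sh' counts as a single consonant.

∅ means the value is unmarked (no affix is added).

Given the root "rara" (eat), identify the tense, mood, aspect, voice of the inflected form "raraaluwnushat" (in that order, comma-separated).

Segment: rara-al-uw-ni-shat.
tense: -al → remote past.
mood: -uw → conditional.
aspect: -ni → perfective.
voice: -shat → passive.

remote past, conditional, perfective, passive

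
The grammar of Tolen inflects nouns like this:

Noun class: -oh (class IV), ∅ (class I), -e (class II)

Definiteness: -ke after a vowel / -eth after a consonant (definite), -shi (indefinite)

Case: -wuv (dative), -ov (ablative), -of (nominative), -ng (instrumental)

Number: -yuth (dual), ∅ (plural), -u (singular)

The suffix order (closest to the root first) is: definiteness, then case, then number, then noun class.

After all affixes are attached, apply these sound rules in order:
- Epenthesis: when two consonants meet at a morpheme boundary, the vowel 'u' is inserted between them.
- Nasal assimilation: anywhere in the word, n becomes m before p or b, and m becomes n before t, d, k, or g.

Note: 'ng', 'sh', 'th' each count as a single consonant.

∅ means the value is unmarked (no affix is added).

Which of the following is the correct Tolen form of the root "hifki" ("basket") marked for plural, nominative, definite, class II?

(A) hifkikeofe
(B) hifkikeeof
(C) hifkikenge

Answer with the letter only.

Attach definiteness definite -ke (after vowel 'i') → hifkike.
Attach case nominative -of → hifkikeof.
number = plural: zero marking, form stays hifkikeof.
Attach noun class class II -e → hifkikeofe.
Epenthesis: no change.
Nasal assimilation: no change.
So the correct form is hifkikeofe, option (A).
(C) hifkikenge is wrong: it uses instrumental instead of nominative for case.
(B) hifkikeeof is wrong: it has the affixes in the wrong order.

A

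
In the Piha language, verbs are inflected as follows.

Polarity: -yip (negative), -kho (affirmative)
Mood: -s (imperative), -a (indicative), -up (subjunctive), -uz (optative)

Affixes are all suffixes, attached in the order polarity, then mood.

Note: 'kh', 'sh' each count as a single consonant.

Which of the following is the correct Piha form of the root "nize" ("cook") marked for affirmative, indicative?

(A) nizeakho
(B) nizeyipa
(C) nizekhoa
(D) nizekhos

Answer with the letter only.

Attach polarity affirmative -kho → nizekho.
Attach mood indicative -a → nizekhoa.
So the correct form is nizekhoa, option (C).
(A) nizeakho is wrong: it has the affixes in the wrong order.
(D) nizekhos is wrong: it uses imperative instead of indicative for mood.
(B) nizeyipa is wrong: it uses negative instead of affirmative for polarity.

C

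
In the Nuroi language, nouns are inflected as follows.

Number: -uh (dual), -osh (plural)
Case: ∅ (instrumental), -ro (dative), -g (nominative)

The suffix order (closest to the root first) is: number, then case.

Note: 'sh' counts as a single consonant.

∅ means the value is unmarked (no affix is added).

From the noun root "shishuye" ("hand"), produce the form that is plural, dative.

shishuyeoshro

Attach number plural -osh → shishuyeosh.
Attach case dative -ro → shishuyeoshro.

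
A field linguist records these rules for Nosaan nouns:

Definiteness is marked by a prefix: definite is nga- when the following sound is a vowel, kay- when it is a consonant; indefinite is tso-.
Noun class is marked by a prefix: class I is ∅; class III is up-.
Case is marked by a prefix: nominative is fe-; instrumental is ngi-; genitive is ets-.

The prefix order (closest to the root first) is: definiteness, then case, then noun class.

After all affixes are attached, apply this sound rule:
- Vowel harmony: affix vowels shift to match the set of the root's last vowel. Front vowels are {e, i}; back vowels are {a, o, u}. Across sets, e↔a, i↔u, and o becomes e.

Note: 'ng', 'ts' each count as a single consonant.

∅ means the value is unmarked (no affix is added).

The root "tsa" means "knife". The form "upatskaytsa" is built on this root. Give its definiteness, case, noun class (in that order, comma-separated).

Segment: up-ets-kay-tsa.
definiteness: nga/kay- → definite.
case: ets- → genitive.
noun class: up- → class III.

definite, genitive, class III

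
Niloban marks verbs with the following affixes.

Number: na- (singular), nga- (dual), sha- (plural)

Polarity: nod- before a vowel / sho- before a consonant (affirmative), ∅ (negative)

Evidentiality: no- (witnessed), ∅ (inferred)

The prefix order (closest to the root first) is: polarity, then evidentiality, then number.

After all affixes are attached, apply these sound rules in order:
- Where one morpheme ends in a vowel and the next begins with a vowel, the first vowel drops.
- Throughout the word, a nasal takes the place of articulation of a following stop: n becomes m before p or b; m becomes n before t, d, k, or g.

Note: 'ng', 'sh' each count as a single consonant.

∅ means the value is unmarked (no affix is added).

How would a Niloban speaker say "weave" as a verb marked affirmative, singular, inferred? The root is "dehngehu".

nashodehngehu

Attach polarity affirmative sho- (before consonant 'd') → shodehngehu.
evidentiality = inferred: zero marking, form stays shodehngehu.
Attach number singular na- → nashodehngehu.
Vowel deletion: no change.
Nasal assimilation: no change.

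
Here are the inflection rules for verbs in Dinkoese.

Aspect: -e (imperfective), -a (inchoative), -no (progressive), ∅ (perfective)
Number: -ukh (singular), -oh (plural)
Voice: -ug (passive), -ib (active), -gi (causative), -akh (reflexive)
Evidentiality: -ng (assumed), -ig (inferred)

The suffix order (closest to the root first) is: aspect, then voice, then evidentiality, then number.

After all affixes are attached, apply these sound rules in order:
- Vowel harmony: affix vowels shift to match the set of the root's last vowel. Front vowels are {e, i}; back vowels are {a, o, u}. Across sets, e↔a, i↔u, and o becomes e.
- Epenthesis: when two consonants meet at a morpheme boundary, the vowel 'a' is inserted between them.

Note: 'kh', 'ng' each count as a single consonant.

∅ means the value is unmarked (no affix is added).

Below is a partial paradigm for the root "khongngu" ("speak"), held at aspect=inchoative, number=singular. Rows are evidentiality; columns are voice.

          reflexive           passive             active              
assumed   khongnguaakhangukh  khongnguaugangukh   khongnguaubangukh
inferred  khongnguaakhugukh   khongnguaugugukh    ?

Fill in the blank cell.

Attach aspect inchoative -a → khongngua.
Attach voice active -ib → khongnguaib.
Attach evidentiality inferred -ig → khongnguaibig.
Attach number singular -ukh → khongnguaibigukh.
Apply vowel harmony: khongnguaibigukh → khongnguaubugukh.
Epenthesis: no change.

khongnguaubugukh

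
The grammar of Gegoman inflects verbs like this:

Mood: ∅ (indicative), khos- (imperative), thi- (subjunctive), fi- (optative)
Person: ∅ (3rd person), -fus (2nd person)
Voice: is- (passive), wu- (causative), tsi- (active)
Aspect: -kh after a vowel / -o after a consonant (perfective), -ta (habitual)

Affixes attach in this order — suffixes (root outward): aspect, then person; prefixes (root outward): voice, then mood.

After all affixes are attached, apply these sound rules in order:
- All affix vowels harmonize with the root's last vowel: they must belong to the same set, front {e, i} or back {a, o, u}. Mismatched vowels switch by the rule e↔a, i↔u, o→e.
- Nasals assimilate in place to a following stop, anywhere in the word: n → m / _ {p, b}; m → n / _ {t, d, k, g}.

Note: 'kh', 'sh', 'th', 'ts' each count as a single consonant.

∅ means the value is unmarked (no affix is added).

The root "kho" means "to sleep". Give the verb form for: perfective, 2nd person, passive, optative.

fuuskhokhfus

Attach aspect perfective -kh (after vowel 'o') → khokh.
Attach person 2nd person -fus → khokhfus.
Attach voice passive is- → iskhokhfus.
Attach mood optative fi- → fiiskhokhfus.
Apply vowel harmony: fiiskhokhfus → fuuskhokhfus.
Nasal assimilation: no change.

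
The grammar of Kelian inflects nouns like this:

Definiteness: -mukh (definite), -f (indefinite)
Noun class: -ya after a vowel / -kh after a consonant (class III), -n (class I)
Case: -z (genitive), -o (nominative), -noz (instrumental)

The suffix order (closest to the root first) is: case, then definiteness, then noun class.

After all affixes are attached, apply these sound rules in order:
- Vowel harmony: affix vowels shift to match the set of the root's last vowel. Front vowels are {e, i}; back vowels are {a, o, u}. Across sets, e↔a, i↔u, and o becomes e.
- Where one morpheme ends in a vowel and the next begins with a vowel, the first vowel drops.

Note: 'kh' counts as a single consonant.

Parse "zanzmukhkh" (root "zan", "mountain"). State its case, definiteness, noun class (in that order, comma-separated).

Segment: zan-z-mukh-kh.
case: -z → genitive.
definiteness: -mukh → definite.
noun class: -ya/kh → class III.

genitive, definite, class III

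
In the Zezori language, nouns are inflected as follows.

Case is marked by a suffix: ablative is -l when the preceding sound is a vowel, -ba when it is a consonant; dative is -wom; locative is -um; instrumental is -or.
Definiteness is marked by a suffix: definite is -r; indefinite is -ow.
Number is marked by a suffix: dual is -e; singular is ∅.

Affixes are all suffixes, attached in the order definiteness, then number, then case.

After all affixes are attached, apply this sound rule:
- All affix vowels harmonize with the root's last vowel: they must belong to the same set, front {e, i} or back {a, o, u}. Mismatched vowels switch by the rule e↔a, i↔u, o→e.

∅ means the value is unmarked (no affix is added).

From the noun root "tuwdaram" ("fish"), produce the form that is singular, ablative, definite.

tuwdaramrba

Attach definiteness definite -r → tuwdaramr.
number = singular: zero marking, form stays tuwdaramr.
Attach case ablative -ba (after consonant 'r') → tuwdaramrba.
Vowel harmony: no change.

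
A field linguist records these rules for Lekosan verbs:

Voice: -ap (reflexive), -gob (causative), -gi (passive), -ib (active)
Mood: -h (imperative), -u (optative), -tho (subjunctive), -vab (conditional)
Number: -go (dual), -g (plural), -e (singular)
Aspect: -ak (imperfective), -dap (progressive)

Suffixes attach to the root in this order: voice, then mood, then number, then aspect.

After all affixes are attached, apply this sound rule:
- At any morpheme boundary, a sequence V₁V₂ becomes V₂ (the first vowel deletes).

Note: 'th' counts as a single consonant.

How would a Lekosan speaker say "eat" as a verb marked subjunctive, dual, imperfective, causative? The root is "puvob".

puvobgobthogak

Attach voice causative -gob → puvobgob.
Attach mood subjunctive -tho → puvobgobtho.
Attach number dual -go → puvobgobthogo.
Attach aspect imperfective -ak → puvobgobthogoak.
Apply vowel deletion: puvobgobthogoak → puvobgobthogak.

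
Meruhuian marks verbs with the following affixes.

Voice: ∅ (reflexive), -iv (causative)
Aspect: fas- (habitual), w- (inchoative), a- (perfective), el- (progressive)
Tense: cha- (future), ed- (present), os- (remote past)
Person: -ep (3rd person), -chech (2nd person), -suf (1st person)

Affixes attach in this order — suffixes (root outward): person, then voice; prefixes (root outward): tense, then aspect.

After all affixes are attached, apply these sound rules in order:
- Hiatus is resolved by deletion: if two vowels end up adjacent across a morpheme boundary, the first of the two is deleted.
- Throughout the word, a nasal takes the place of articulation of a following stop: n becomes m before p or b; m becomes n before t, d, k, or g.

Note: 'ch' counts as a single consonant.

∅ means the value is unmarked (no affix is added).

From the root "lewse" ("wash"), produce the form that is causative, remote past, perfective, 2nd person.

oslewsechechiv

Attach tense remote past os- → oslewse.
Attach aspect perfective a- → aoslewse.
Attach person 2nd person -chech → aoslewsechech.
Attach voice causative -iv → aoslewsechechiv.
Apply vowel deletion: aoslewsechechiv → oslewsechechiv.
Nasal assimilation: no change.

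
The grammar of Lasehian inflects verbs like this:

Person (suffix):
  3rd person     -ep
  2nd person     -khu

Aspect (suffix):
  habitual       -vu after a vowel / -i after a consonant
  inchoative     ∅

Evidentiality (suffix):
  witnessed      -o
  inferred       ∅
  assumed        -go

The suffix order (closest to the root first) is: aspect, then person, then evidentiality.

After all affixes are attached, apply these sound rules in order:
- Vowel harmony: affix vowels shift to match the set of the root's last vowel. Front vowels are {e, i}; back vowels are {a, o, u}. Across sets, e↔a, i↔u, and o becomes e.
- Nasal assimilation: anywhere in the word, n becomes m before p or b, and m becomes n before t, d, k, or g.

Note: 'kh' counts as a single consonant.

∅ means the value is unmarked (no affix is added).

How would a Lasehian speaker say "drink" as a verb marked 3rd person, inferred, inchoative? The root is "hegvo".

hegvoap

aspect = inchoative: zero marking, form stays hegvo.
Attach person 3rd person -ep → hegvoep.
evidentiality = inferred: zero marking, form stays hegvoep.
Apply vowel harmony: hegvoep → hegvoap.
Nasal assimilation: no change.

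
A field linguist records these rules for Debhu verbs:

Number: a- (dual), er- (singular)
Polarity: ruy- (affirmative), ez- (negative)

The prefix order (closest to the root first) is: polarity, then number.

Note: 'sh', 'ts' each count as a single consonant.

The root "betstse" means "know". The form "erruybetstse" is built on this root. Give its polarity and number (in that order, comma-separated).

affirmative, singular

Segment: er-ruy-betstse.
polarity: ruy- → affirmative.
number: er- → singular.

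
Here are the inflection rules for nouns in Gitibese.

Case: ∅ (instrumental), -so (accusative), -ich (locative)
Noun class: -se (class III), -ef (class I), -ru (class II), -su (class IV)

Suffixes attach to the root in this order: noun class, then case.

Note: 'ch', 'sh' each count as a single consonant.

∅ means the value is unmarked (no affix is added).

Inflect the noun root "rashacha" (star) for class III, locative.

Attach noun class class III -se → rashachase.
Attach case locative -ich → rashachaseich.

rashachaseich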